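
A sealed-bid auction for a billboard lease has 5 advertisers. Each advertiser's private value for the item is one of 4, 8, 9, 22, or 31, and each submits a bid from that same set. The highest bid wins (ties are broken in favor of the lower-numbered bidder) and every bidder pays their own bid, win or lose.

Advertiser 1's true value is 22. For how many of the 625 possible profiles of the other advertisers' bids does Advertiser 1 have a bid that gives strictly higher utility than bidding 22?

450

Others bid (4, 4, 4, 4): truth gives 0; bid 4 gives 18 > 0. Violating.
Others bid (4, 4, 4, 8): truth gives 0; bid 8 gives 14 > 0. Violating.
Others bid (4, 4, 4, 9): truth gives 0; bid 9 gives 13 > 0. Violating.
Others bid (4, 4, 4, 31): truth gives -22; bid 4 gives -4 > -22. Violating.
Others bid (4, 4, 4, 22): truth gives 0; no alternative beats it.
Others bid (4, 4, 8, 22): truth gives 0; no alternative beats it.
(Checking all 625 profiles: 450 have a profitable deviation, 175 do not.)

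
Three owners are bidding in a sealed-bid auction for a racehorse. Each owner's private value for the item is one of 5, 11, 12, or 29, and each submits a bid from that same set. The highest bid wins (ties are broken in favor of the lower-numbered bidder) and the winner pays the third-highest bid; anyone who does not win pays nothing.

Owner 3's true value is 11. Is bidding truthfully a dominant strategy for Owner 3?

No

Consider the case where Owner 1 bids 5 and Owner 2 bids 11.
Truthful bid 11: loses, pays 0, utility 0.
Bid 12 instead: wins, pays 5, utility 11 - 5 = 6.
Since 6 > 0, bidding 12 is strictly better here, so truthful bidding is not dominant.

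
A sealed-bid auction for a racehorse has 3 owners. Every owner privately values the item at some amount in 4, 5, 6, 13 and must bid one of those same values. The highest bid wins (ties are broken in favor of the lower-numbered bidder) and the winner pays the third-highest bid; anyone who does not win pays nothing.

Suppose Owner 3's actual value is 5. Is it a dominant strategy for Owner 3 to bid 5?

No

Consider the case where Owner 1 bids 4 and Owner 2 bids 5.
Truthful bid 5: loses, pays 0, utility 0.
Bid 6 instead: wins, pays 4, utility 5 - 4 = 1.
Since 1 > 0, bidding 6 is strictly better here, so truthful bidding is not dominant.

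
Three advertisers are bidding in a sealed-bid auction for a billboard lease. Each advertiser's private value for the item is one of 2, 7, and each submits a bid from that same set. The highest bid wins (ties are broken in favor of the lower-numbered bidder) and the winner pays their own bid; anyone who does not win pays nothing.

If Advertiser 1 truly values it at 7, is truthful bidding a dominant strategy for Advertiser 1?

No

Consider the case where Advertiser 2 bids 2 and Advertiser 3 bids 2.
Truthful bid 7: wins, pays 7, utility 7 - 7 = 0.
Bid 2 instead: wins, pays 2, utility 7 - 2 = 5.
Since 5 > 0, bidding 2 is strictly better here, so truthful bidding is not dominant.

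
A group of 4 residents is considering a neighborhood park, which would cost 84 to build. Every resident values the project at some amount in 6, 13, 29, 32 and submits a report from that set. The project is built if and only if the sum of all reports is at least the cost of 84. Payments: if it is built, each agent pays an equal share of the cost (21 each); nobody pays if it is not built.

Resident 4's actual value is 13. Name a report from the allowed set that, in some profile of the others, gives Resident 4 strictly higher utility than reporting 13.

6

Suppose Resident 1 reports 13, Resident 2 reports 29 and Resident 3 reports 29.
Report 13: project built, pays 21, utility 13 - 21 = -8.
Report 6: project not built, utility 0.
So reporting 6 beats truth here (0 > -8).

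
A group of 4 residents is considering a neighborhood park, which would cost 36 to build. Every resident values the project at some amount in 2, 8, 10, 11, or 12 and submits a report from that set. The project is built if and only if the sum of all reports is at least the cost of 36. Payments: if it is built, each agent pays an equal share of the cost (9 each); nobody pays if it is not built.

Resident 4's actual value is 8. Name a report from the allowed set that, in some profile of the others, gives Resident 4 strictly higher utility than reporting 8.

2

Suppose Resident 1 reports 8, Resident 2 reports 8 and Resident 3 reports 12.
Report 8: project built, pays 9, utility 8 - 9 = -1.
Report 2: project not built, utility 0.
So reporting 2 beats truth here (0 > -1).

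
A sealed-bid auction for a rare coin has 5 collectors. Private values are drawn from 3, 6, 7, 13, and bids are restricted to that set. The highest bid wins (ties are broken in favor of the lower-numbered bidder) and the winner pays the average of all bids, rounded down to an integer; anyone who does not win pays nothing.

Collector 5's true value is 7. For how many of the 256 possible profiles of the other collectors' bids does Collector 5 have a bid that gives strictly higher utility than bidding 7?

22

Others bid (3, 3, 3, 7): truth gives 0; bid 13 gives 2 > 0. Violating.
Others bid (3, 3, 6, 7): truth gives 0; bid 13 gives 1 > 0. Violating.
Others bid (3, 3, 7, 3): truth gives 0; bid 13 gives 2 > 0. Violating.
Others bid (3, 3, 7, 6): truth gives 0; bid 13 gives 1 > 0. Violating.
Others bid (3, 3, 3, 3): truth gives 4; no alternative beats it.
Others bid (3, 3, 3, 6): truth gives 3; no alternative beats it.
(Checking all 256 profiles: 22 have a profitable deviation, 234 do not.)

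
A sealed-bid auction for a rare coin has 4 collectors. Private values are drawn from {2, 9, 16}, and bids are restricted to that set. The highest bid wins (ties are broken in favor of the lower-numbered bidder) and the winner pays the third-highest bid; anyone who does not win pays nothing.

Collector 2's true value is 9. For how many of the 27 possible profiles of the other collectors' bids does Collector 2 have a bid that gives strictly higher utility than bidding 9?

3

Others bid (2, 2, 16): truth gives 0; bid 16 gives 7 > 0. Violating.
Others bid (2, 16, 2): truth gives 0; bid 16 gives 7 > 0. Violating.
Others bid (9, 2, 2): truth gives 0; bid 16 gives 7 > 0. Violating.
Others bid (2, 2, 2): truth gives 7; no alternative beats it.
Others bid (2, 2, 9): truth gives 7; no alternative beats it.
(Checking all 27 profiles: 3 have a profitable deviation, 24 do not.)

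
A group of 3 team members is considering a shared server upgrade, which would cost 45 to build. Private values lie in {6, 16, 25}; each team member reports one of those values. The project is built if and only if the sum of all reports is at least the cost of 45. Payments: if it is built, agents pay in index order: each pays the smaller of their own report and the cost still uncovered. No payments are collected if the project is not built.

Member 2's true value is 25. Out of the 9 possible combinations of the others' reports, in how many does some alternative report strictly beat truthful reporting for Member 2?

Others report (6, 25): truth gives 0; report 16 gives 9 > 0. Violating.
Others report (16, 16): truth gives 0; report 16 gives 9 > 0. Violating.
Others report (16, 25): truth gives 0; report 6 gives 19 > 0. Violating.
Others report (25, 6): truth gives 5; report 16 gives 9 > 5. Violating.
Others report (6, 6): truth gives 0; no alternative beats it.
Others report (6, 16): truth gives 0; no alternative beats it.
(Checking all 9 profiles: 6 have a profitable deviation, 3 do not.)

6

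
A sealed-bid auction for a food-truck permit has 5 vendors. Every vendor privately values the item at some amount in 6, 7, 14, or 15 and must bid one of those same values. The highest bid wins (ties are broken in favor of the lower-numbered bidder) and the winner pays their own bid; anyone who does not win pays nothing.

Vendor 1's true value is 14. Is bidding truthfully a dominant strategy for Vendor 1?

Consider the case where Vendor 2 bids 6, Vendor 3 bids 6, Vendor 4 bids 6 and Vendor 5 bids 6.
Truthful bid 14: wins, pays 14, utility 14 - 14 = 0.
Bid 6 instead: wins, pays 6, utility 14 - 6 = 8.
Since 8 > 0, bidding 6 is strictly better here, so truthful bidding is not dominant.

No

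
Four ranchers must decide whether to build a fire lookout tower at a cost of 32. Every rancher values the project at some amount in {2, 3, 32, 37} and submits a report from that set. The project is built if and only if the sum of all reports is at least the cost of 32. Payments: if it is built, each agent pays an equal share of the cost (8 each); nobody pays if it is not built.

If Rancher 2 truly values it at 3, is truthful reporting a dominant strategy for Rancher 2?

Yes

Check each profile of the others' reports and compare truth against every alternative report.
Others report (2, 2, 32): truth gives -5, best alternative gives -5.
Others report (2, 2, 37): truth gives -5, best alternative gives -5.
Others report (2, 3, 32): truth gives -5, best alternative gives -5.
Others report (2, 3, 37): truth gives -5, best alternative gives -5.
Others report (2, 32, 2): truth gives -5, best alternative gives -5.
Others report (2, 32, 3): truth gives -5, best alternative gives -5.
(Remaining 58 profiles checked similarly; truth is weakly best in each.)
In every case the truthful report is at least as good as any alternative, so it is a dominant strategy.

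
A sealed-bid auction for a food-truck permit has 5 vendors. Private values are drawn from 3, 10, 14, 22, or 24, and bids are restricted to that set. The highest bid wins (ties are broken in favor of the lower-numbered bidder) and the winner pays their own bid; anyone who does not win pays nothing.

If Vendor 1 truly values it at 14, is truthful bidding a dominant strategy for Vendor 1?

Consider the case where Vendor 2 bids 3, Vendor 3 bids 3, Vendor 4 bids 3 and Vendor 5 bids 3.
Truthful bid 14: wins, pays 14, utility 14 - 14 = 0.
Bid 3 instead: wins, pays 3, utility 14 - 3 = 11.
Since 11 > 0, bidding 3 is strictly better here, so truthful bidding is not dominant.

No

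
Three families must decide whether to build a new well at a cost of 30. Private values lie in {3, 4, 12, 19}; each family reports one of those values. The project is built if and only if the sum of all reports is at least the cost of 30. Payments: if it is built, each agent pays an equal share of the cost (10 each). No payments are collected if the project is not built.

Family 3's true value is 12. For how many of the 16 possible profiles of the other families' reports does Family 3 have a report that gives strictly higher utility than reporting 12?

Others report (3, 12): truth gives 0; report 19 gives 2 > 0. Violating.
Others report (4, 12): truth gives 0; report 19 gives 2 > 0. Violating.
Others report (12, 3): truth gives 0; report 19 gives 2 > 0. Violating.
Others report (12, 4): truth gives 0; report 19 gives 2 > 0. Violating.
Others report (3, 3): truth gives 0; no alternative beats it.
Others report (3, 4): truth gives 0; no alternative beats it.
(Checking all 16 profiles: 4 have a profitable deviation, 12 do not.)

4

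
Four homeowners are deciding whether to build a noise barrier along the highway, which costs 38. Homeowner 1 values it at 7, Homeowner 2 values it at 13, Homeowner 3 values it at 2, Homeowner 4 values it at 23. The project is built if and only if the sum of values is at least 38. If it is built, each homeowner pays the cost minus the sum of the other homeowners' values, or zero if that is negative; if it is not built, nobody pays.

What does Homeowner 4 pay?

16

Total value 45 ≥ cost 38, so the project is built.
The other homeowners' values sum to 22.
Cost minus that sum is 38 - 22 = 16.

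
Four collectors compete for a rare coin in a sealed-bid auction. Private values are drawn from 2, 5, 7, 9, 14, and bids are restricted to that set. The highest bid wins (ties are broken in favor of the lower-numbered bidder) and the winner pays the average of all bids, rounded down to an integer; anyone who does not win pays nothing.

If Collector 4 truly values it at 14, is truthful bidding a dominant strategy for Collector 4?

No

Consider the case where Collector 1 bids 2, Collector 2 bids 2 and Collector 3 bids 2.
Truthful bid 14: wins, pays 5, utility 14 - 5 = 9.
Bid 5 instead: wins, pays 2, utility 14 - 2 = 12.
Since 12 > 9, bidding 5 is strictly better here, so truthful bidding is not dominant.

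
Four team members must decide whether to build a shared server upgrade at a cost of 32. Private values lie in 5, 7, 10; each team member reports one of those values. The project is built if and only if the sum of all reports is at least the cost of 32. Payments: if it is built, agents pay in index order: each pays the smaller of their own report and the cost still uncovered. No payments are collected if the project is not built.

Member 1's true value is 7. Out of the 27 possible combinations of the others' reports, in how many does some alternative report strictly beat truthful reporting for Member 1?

4

Others report (7, 10, 10): truth gives 0; report 5 gives 2 > 0. Violating.
Others report (10, 7, 10): truth gives 0; report 5 gives 2 > 0. Violating.
Others report (10, 10, 7): truth gives 0; report 5 gives 2 > 0. Violating.
Others report (10, 10, 10): truth gives 0; report 5 gives 2 > 0. Violating.
Others report (5, 5, 5): truth gives 0; no alternative beats it.
Others report (5, 5, 7): truth gives 0; no alternative beats it.
(Checking all 27 profiles: 4 have a profitable deviation, 23 do not.)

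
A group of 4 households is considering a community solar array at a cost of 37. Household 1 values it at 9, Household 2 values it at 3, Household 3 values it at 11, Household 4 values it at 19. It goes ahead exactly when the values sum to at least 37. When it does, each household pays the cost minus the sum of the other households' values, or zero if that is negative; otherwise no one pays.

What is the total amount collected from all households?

24

Total value 42 ≥ cost 37, so it is built.
Household 1: others sum to 33; max(0, 37 - 33) = 4.
Household 2: others sum to 39; max(0, 37 - 39) = 0.
Household 3: others sum to 31; max(0, 37 - 31) = 6.
Household 4: others sum to 23; max(0, 37 - 23) = 14.
Total collected = 4 + 0 + 6 + 14 = 24.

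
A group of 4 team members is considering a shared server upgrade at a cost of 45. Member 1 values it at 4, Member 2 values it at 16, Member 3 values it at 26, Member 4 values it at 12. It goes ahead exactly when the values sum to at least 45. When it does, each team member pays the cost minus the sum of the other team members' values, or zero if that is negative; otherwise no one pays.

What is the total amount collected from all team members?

16

Total value 58 ≥ cost 45, so it is built.
Member 1: others sum to 54; max(0, 45 - 54) = 0.
Member 2: others sum to 42; max(0, 45 - 42) = 3.
Member 3: others sum to 32; max(0, 45 - 32) = 13.
Member 4: others sum to 46; max(0, 45 - 46) = 0.
Total collected = 0 + 3 + 13 + 0 = 16.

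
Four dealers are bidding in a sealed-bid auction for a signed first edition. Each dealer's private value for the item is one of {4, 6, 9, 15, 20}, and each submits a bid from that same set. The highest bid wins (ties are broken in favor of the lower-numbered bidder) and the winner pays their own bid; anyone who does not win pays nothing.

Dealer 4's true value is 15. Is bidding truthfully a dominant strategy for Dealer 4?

Consider the case where Dealer 1 bids 4, Dealer 2 bids 4 and Dealer 3 bids 4.
Truthful bid 15: wins, pays 15, utility 15 - 15 = 0.
Bid 6 instead: wins, pays 6, utility 15 - 6 = 9.
Since 9 > 0, bidding 6 is strictly better here, so truthful bidding is not dominant.

No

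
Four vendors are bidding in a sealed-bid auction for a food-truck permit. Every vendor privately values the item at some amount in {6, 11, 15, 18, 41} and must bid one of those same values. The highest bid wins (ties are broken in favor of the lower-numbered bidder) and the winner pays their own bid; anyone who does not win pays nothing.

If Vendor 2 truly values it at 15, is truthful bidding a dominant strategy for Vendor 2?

No

Consider the case where Vendor 1 bids 6, Vendor 3 bids 6 and Vendor 4 bids 6.
Truthful bid 15: wins, pays 15, utility 15 - 15 = 0.
Bid 11 instead: wins, pays 11, utility 15 - 11 = 4.
Since 4 > 0, bidding 11 is strictly better here, so truthful bidding is not dominant.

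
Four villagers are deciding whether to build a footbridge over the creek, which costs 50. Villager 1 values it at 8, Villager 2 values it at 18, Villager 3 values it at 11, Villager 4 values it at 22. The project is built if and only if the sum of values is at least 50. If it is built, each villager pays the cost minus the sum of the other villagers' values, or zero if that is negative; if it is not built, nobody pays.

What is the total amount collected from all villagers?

24

Total value 59 ≥ cost 50, so it is built.
Villager 1: others sum to 51; max(0, 50 - 51) = 0.
Villager 2: others sum to 41; max(0, 50 - 41) = 9.
Villager 3: others sum to 48; max(0, 50 - 48) = 2.
Villager 4: others sum to 37; max(0, 50 - 37) = 13.
Total collected = 0 + 9 + 2 + 13 = 24.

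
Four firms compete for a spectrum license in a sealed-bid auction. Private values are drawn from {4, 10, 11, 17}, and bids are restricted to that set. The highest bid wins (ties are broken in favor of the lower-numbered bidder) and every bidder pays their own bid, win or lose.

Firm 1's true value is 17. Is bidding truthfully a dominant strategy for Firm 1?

No

Consider the case where Firm 2 bids 4, Firm 3 bids 4 and Firm 4 bids 4.
Truthful bid 17: wins, pays 17, utility 17 - 17 = 0.
Bid 4 instead: wins, pays 4, utility 17 - 4 = 13.
Since 13 > 0, bidding 4 is strictly better here, so truthful bidding is not dominant.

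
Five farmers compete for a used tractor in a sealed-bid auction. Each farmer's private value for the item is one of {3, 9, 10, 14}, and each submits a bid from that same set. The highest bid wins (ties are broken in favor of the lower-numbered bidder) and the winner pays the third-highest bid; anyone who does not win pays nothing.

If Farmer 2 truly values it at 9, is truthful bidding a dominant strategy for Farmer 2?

Consider the case where Farmer 1 bids 3, Farmer 3 bids 3, Farmer 4 bids 3 and Farmer 5 bids 10.
Truthful bid 9: loses, pays 0, utility 0.
Bid 10 instead: wins, pays 3, utility 9 - 3 = 6.
Since 6 > 0, bidding 10 is strictly better here, so truthful bidding is not dominant.

No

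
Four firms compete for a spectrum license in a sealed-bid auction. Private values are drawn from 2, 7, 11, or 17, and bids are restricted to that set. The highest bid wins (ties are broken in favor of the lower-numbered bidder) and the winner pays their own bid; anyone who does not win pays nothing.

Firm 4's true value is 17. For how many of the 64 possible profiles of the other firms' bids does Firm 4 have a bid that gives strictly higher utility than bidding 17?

Others bid (2, 2, 2): truth gives 0; bid 7 gives 10 > 0. Violating.
Others bid (2, 2, 7): truth gives 0; bid 11 gives 6 > 0. Violating.
Others bid (2, 7, 2): truth gives 0; bid 11 gives 6 > 0. Violating.
Others bid (2, 7, 7): truth gives 0; bid 11 gives 6 > 0. Violating.
Others bid (2, 2, 11): truth gives 0; no alternative beats it.
Others bid (2, 2, 17): truth gives 0; no alternative beats it.
(Checking all 64 profiles: 8 have a profitable deviation, 56 do not.)

8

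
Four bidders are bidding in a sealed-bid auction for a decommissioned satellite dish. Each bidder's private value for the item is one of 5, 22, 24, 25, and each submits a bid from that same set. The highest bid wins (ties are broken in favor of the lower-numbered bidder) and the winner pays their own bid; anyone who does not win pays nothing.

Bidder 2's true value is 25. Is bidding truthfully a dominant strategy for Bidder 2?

No

Consider the case where Bidder 1 bids 5, Bidder 3 bids 5 and Bidder 4 bids 5.
Truthful bid 25: wins, pays 25, utility 25 - 25 = 0.
Bid 22 instead: wins, pays 22, utility 25 - 22 = 3.
Since 3 > 0, bidding 22 is strictly better here, so truthful bidding is not dominant.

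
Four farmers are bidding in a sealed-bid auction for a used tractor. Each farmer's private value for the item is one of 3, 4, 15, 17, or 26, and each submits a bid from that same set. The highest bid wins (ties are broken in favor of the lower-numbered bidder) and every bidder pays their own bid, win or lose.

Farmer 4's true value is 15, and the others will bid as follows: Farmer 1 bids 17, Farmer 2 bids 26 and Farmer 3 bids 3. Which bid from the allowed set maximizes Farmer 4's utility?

3

Bid 3: loses but pays 3, utility -3.
Bid 4: loses but pays 4, utility -4.
Bid 15: loses but pays 15, utility -15.
Bid 17: loses but pays 17, utility -17.
Bid 26: loses but pays 26, utility -26.
The best choice is 3 with utility -3.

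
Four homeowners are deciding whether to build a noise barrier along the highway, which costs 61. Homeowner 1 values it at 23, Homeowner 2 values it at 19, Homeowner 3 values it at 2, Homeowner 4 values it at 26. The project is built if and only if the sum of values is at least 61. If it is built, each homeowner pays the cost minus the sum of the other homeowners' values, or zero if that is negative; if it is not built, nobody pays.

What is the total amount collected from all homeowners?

Total value 70 ≥ cost 61, so it is built.
Homeowner 1: others sum to 47; max(0, 61 - 47) = 14.
Homeowner 2: others sum to 51; max(0, 61 - 51) = 10.
Homeowner 3: others sum to 68; max(0, 61 - 68) = 0.
Homeowner 4: others sum to 44; max(0, 61 - 44) = 17.
Total collected = 14 + 10 + 0 + 17 = 41.

41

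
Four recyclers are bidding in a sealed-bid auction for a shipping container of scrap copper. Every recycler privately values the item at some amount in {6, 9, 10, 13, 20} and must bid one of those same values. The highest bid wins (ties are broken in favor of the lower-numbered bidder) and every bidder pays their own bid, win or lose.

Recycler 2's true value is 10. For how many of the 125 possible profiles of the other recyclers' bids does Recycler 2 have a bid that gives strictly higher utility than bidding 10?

Others bid (6, 6, 6): truth gives 0; bid 9 gives 1 > 0. Violating.
Others bid (6, 6, 9): truth gives 0; bid 9 gives 1 > 0. Violating.
Others bid (6, 6, 13): truth gives -10; bid 13 gives -3 > -10. Violating.
Others bid (6, 6, 20): truth gives -10; bid 6 gives -6 > -10. Violating.
Others bid (6, 6, 10): truth gives 0; no alternative beats it.
Others bid (6, 9, 10): truth gives 0; no alternative beats it.
(Checking all 125 profiles: 111 have a profitable deviation, 14 do not.)

111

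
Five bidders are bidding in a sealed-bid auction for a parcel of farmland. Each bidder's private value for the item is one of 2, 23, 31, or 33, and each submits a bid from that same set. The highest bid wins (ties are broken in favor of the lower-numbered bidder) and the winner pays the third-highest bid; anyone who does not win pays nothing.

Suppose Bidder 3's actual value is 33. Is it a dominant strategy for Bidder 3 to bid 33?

Check each profile of the others' bids and compare truth against every alternative bid.
Others bid (2, 2, 2, 33): truth gives 31, best alternative gives 0.
Others bid (2, 2, 33, 2): truth gives 31, best alternative gives 0.
Others bid (2, 31, 2, 2): truth gives 31, best alternative gives 0.
Others bid (31, 2, 2, 2): truth gives 31, best alternative gives 0.
Others bid (2, 2, 23, 33): truth gives 10, best alternative gives 0.
Others bid (2, 2, 33, 23): truth gives 10, best alternative gives 0.
(Remaining 250 profiles checked similarly; truth is weakly best in each.)
In every case the truthful bid is at least as good as any alternative, so it is a dominant strategy.

Yes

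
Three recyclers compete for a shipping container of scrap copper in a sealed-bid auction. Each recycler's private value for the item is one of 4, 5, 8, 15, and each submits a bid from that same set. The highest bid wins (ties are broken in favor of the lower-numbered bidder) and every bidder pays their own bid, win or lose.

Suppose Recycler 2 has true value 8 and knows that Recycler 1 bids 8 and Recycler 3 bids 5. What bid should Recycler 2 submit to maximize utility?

4

Bid 4: loses but pays 4, utility -4.
Bid 5: loses but pays 5, utility -5.
Bid 8: loses but pays 8, utility -8.
Bid 15: wins, pays 15, utility 8 - 15 = -7.
The best choice is 4 with utility -4.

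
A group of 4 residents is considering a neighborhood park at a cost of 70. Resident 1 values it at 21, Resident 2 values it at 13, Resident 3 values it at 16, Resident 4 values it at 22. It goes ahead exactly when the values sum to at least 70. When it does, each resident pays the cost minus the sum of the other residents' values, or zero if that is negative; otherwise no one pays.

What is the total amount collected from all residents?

64

Total value 72 ≥ cost 70, so it is built.
Resident 1: others sum to 51; max(0, 70 - 51) = 19.
Resident 2: others sum to 59; max(0, 70 - 59) = 11.
Resident 3: others sum to 56; max(0, 70 - 56) = 14.
Resident 4: others sum to 50; max(0, 70 - 50) = 20.
Total collected = 19 + 11 + 14 + 20 = 64.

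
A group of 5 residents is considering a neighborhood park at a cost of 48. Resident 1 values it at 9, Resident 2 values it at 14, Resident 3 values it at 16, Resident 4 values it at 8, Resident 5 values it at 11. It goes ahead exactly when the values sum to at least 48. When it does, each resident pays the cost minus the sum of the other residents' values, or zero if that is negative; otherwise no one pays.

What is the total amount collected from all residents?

Total value 58 ≥ cost 48, so it is built.
Resident 1: others sum to 49; max(0, 48 - 49) = 0.
Resident 2: others sum to 44; max(0, 48 - 44) = 4.
Resident 3: others sum to 42; max(0, 48 - 42) = 6.
Resident 4: others sum to 50; max(0, 48 - 50) = 0.
Resident 5: others sum to 47; max(0, 48 - 47) = 1.
Total collected = 0 + 4 + 6 + 0 + 1 = 11.

11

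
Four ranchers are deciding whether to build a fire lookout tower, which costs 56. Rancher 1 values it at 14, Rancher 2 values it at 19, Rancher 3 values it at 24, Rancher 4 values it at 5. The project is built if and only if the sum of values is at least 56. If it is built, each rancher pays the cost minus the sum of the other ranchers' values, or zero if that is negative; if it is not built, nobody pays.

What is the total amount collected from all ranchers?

Total value 62 ≥ cost 56, so it is built.
Rancher 1: others sum to 48; max(0, 56 - 48) = 8.
Rancher 2: others sum to 43; max(0, 56 - 43) = 13.
Rancher 3: others sum to 38; max(0, 56 - 38) = 18.
Rancher 4: others sum to 57; max(0, 56 - 57) = 0.
Total collected = 8 + 13 + 18 + 0 = 39.

39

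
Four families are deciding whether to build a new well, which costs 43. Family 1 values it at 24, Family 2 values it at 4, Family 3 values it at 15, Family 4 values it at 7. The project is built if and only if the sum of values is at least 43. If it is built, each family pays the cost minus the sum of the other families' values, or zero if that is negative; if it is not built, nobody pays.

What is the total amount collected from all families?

25

Total value 50 ≥ cost 43, so it is built.
Family 1: others sum to 26; max(0, 43 - 26) = 17.
Family 2: others sum to 46; max(0, 43 - 46) = 0.
Family 3: others sum to 35; max(0, 43 - 35) = 8.
Family 4: others sum to 43; max(0, 43 - 43) = 0.
Total collected = 17 + 0 + 8 + 0 = 25.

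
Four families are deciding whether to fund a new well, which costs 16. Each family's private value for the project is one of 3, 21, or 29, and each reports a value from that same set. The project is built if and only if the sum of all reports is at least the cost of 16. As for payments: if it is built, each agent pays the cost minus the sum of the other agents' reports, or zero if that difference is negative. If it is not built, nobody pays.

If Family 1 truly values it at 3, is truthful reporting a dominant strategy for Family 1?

Check each profile of the others' reports and compare truth against every alternative report.
Others report (3, 3, 3): truth gives 0, best alternative gives -4.
Others report (3, 3, 21): truth gives 3, best alternative gives 3.
Others report (3, 3, 29): truth gives 3, best alternative gives 3.
Others report (3, 21, 3): truth gives 3, best alternative gives 3.
Others report (3, 21, 21): truth gives 3, best alternative gives 3.
Others report (3, 21, 29): truth gives 3, best alternative gives 3.
(Remaining 21 profiles checked similarly; truth is weakly best in each.)
In every case the truthful report is at least as good as any alternative, so it is a dominant strategy.

Yes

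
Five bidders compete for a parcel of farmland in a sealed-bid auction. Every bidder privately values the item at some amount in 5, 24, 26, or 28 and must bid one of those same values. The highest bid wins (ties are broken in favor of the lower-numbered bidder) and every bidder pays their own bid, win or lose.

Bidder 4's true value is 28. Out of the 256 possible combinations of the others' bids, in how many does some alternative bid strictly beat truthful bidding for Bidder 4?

172

Others bid (5, 5, 5, 5): truth gives 0; bid 24 gives 4 > 0. Violating.
Others bid (5, 5, 5, 24): truth gives 0; bid 24 gives 4 > 0. Violating.
Others bid (5, 5, 5, 26): truth gives 0; bid 26 gives 2 > 0. Violating.
Others bid (5, 5, 24, 5): truth gives 0; bid 26 gives 2 > 0. Violating.
Others bid (5, 5, 5, 28): truth gives 0; no alternative beats it.
Others bid (5, 5, 24, 28): truth gives 0; no alternative beats it.
(Checking all 256 profiles: 172 have a profitable deviation, 84 do not.)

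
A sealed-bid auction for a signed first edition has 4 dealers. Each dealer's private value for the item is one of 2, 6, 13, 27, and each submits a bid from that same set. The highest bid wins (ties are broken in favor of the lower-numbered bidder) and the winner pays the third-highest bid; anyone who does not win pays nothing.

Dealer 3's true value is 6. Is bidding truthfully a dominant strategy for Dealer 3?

Consider the case where Dealer 1 bids 2, Dealer 2 bids 2 and Dealer 4 bids 13.
Truthful bid 6: loses, pays 0, utility 0.
Bid 13 instead: wins, pays 2, utility 6 - 2 = 4.
Since 4 > 0, bidding 13 is strictly better here, so truthful bidding is not dominant.

No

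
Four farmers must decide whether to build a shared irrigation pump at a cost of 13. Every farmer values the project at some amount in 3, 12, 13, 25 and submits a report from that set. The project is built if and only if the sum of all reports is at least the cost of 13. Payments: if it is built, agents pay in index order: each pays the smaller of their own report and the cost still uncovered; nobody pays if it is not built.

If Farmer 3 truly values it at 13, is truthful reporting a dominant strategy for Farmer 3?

No

Consider the case where Farmer 1 reports 3, Farmer 2 reports 3 and Farmer 4 reports 12.
Truthful report 13: project built, pays 7, utility 13 - 7 = 6.
Report 3 instead: project built, pays 3, utility 13 - 3 = 10.
Since 10 > 6, reporting 3 is strictly better here, so truthful reporting is not dominant.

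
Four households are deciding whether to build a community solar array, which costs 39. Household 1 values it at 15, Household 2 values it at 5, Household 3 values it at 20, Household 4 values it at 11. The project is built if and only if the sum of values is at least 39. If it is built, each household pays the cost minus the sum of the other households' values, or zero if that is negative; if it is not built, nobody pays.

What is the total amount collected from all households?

Total value 51 ≥ cost 39, so it is built.
Household 1: others sum to 36; max(0, 39 - 36) = 3.
Household 2: others sum to 46; max(0, 39 - 46) = 0.
Household 3: others sum to 31; max(0, 39 - 31) = 8.
Household 4: others sum to 40; max(0, 39 - 40) = 0.
Total collected = 3 + 0 + 8 + 0 = 11.

11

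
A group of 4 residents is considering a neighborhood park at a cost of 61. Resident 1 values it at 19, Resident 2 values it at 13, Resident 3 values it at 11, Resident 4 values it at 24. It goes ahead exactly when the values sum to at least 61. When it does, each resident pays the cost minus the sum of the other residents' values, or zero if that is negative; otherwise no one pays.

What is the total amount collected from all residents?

43

Total value 67 ≥ cost 61, so it is built.
Resident 1: others sum to 48; max(0, 61 - 48) = 13.
Resident 2: others sum to 54; max(0, 61 - 54) = 7.
Resident 3: others sum to 56; max(0, 61 - 56) = 5.
Resident 4: others sum to 43; max(0, 61 - 43) = 18.
Total collected = 13 + 7 + 5 + 18 = 43.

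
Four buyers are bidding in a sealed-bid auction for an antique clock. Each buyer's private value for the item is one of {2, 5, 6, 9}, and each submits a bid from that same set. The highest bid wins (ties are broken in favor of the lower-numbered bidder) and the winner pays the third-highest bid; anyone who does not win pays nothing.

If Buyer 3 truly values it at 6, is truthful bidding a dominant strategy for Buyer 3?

No

Consider the case where Buyer 1 bids 2, Buyer 2 bids 2 and Buyer 4 bids 9.
Truthful bid 6: loses, pays 0, utility 0.
Bid 9 instead: wins, pays 2, utility 6 - 2 = 4.
Since 4 > 0, bidding 9 is strictly better here, so truthful bidding is not dominant.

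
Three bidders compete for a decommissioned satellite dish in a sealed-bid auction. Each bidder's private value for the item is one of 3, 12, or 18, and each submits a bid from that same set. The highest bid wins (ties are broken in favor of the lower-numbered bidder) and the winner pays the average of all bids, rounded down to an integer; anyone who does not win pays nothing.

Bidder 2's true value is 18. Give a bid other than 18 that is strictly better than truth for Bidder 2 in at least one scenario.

12

Suppose Bidder 1 bids 3 and Bidder 3 bids 3.
Bid 18: wins, pays 8, utility 18 - 8 = 10.
Bid 12: wins, pays 6, utility 18 - 6 = 12.
So bidding 12 beats truth here (12 > 10).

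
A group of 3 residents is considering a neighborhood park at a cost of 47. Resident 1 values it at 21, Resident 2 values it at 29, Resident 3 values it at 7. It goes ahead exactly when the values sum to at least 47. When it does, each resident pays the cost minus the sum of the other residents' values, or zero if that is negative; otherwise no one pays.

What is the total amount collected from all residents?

Total value 57 ≥ cost 47, so it is built.
Resident 1: others sum to 36; max(0, 47 - 36) = 11.
Resident 2: others sum to 28; max(0, 47 - 28) = 19.
Resident 3: others sum to 50; max(0, 47 - 50) = 0.
Total collected = 11 + 19 + 0 = 30.

30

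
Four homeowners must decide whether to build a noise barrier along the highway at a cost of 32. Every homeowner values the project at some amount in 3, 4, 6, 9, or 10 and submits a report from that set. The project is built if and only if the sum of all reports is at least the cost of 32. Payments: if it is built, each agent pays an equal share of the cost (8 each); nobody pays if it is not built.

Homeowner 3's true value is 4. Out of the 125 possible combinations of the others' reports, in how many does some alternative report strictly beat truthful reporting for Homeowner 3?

3

Others report (9, 9, 10): truth gives -4; report 3 gives 0 > -4. Violating.
Others report (9, 10, 9): truth gives -4; report 3 gives 0 > -4. Violating.
Others report (10, 9, 9): truth gives -4; report 3 gives 0 > -4. Violating.
Others report (3, 3, 3): truth gives 0; no alternative beats it.
Others report (3, 3, 4): truth gives 0; no alternative beats it.
(Checking all 125 profiles: 3 have a profitable deviation, 122 do not.)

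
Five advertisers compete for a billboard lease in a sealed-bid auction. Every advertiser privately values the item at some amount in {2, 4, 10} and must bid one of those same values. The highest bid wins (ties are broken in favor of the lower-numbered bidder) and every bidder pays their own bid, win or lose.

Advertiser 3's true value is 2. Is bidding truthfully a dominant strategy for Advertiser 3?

Yes

Check each profile of the others' bids and compare truth against every alternative bid.
Others bid (2, 2, 2, 10): truth gives -2, best alternative gives -4.
Others bid (2, 2, 4, 10): truth gives -2, best alternative gives -4.
Others bid (2, 2, 10, 2): truth gives -2, best alternative gives -4.
Others bid (2, 2, 10, 4): truth gives -2, best alternative gives -4.
Others bid (2, 2, 10, 10): truth gives -2, best alternative gives -4.
Others bid (2, 4, 2, 2): truth gives -2, best alternative gives -4.
(Remaining 75 profiles checked similarly; truth is weakly best in each.)
In every case the truthful bid is at least as good as any alternative, so it is a dominant strategy.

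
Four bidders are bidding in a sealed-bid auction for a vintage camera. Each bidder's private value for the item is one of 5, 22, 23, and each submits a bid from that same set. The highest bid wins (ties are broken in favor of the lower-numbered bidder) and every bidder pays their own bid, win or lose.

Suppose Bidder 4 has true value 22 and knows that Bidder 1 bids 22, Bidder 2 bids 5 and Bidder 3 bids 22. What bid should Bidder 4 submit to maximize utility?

Bid 5: loses but pays 5, utility -5.
Bid 22: loses but pays 22, utility -22.
Bid 23: wins, pays 23, utility 22 - 23 = -1.
The best choice is 23 with utility -1.

23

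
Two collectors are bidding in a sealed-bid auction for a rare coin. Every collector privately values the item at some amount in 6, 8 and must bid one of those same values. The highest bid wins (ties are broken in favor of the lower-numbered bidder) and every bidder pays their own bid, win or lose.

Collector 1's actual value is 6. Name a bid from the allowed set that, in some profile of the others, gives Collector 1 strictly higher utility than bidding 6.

Suppose Collector 2 bids 8.
Bid 6: loses but pays 6, utility -6.
Bid 8: wins, pays 8, utility 6 - 8 = -2.
So bidding 8 beats truth here (-2 > -6).

8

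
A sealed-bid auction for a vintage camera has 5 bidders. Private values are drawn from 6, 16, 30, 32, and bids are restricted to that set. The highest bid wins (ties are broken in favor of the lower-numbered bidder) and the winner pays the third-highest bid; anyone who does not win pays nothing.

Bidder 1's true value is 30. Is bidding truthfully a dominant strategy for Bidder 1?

No

Consider the case where Bidder 2 bids 6, Bidder 3 bids 6, Bidder 4 bids 6 and Bidder 5 bids 32.
Truthful bid 30: loses, pays 0, utility 0.
Bid 32 instead: wins, pays 6, utility 30 - 6 = 24.
Since 24 > 0, bidding 32 is strictly better here, so truthful bidding is not dominant.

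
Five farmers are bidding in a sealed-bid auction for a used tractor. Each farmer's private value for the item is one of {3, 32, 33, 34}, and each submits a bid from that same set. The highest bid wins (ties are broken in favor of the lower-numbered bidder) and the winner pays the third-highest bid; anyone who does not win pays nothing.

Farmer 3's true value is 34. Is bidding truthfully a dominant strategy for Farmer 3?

Check each profile of the others' bids and compare truth against every alternative bid.
Others bid (3, 3, 3, 34): truth gives 31, best alternative gives 0.
Others bid (3, 3, 34, 3): truth gives 31, best alternative gives 0.
Others bid (3, 33, 3, 3): truth gives 31, best alternative gives 0.
Others bid (33, 3, 3, 3): truth gives 31, best alternative gives 0.
Others bid (3, 3, 32, 34): truth gives 2, best alternative gives 0.
Others bid (3, 3, 34, 32): truth gives 2, best alternative gives 0.
(Remaining 250 profiles checked similarly; truth is weakly best in each.)
In every case the truthful bid is at least as good as any alternative, so it is a dominant strategy.

Yes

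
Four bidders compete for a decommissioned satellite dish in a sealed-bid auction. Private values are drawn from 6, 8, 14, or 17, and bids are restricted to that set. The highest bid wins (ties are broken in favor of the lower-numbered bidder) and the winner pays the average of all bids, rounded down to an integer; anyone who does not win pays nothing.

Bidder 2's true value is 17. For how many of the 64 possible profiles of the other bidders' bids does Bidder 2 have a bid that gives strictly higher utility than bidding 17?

11

Others bid (6, 6, 6): truth gives 9; bid 8 gives 11 > 9. Violating.
Others bid (6, 6, 8): truth gives 8; bid 8 gives 10 > 8. Violating.
Others bid (6, 8, 6): truth gives 8; bid 8 gives 10 > 8. Violating.
Others bid (6, 8, 8): truth gives 8; bid 8 gives 10 > 8. Violating.
Others bid (6, 6, 14): truth gives 7; no alternative beats it.
Others bid (6, 6, 17): truth gives 6; no alternative beats it.
(Checking all 64 profiles: 11 have a profitable deviation, 53 do not.)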